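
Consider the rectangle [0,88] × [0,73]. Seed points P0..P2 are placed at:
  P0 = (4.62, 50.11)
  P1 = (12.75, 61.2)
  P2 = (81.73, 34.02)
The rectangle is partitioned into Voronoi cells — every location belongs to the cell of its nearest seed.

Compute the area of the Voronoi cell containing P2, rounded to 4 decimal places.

1. box [0,88]×[0,73]: [(0, 0) (88, 0) (88, 73) (0, 73)]
2. ⊥bis P2·P0 via (43.175,42.065): [(34.3976, 0) (88, 0) (88, 73) (49.63, 73)]  |A|=3356.9933
3. ⊥bis P2·P1 via (47.24,47.61): [(41.0586, 31.9222) (34.3976, 0) (88, 0) (88, 73) (57.2444, 73)]  |A|=3200.6025
4. canonical 5-gon: [(41.0586, 31.9222) (34.3976, 0) (88, 0) (88, 73) (57.2444, 73)]
5. shoelace: 3200.6025

Area of P2's cell: 3200.6025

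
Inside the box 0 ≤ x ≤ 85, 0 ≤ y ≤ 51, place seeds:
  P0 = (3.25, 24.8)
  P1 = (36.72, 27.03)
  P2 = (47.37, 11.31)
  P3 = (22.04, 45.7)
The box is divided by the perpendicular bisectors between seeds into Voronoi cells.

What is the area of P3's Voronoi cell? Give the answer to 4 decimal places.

1. box [0,85]×[0,51]: [(0, 0) (85, 0) (85, 51) (0, 51)]
2. ⊥bis P3·P0 via (12.645,35.25): [(0, 46.6184) (51.8534, 0) (85, 0) (85, 51) (0, 51)]  |A|=3126.3398
3. ⊥bis P3·P1 via (29.38,36.365): [(0, 46.6184) (19.7911, 28.8254) (47.9928, 51) (0, 51)]  |A|=575.4696
4. ⊥bis P3·P2 via (34.705,28.505): [(0, 46.6184) (19.7911, 28.8254) (47.9928, 51) (0, 51)]  |A|=575.4696
5. canonical 4-gon: [(0, 46.6184) (19.7911, 28.8254) (47.9928, 51) (0, 51)]
6. shoelace: 575.4696

Area of P3's cell: 575.4696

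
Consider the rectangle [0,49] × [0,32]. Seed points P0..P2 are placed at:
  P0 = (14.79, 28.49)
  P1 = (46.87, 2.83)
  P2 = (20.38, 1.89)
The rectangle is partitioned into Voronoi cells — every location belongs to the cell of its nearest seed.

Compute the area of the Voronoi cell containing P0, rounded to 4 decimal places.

1. box [0,49]×[0,32]: [(0, 0) (49, 0) (49, 32) (0, 32)]
2. ⊥bis P0·P1 via (30.83,15.66): [(0, 0) (18.304, 0) (43.9, 32) (0, 32)]  |A|=995.2626
3. ⊥bis P0·P2 via (17.585,15.19): [(0, 11.4945) (33.0544, 18.4409) (43.9, 32) (0, 32)]  |A|=636.5202
4. canonical 4-gon: [(0, 11.4945) (33.0544, 18.4409) (43.9, 32) (0, 32)]
5. shoelace: 636.5202

Area of P0's cell: 636.5202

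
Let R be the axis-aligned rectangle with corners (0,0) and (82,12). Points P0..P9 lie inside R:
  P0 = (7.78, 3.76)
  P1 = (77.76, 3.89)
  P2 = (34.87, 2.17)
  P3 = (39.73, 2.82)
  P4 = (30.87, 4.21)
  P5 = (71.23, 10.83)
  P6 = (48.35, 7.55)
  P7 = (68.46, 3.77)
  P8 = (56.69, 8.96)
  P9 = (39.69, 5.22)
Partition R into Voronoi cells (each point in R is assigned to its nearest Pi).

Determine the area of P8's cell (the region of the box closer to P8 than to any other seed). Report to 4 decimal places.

Area of P8's cell: 112.5049

1. box [0,82]×[0,12]: [(0, 0) (82, 0) (82, 12) (0, 12)]
2. ⊥bis P8·P0 via (32.235,6.36): [(32.9112, 0) (82, 0) (82, 12) (31.6354, 12)]  |A|=596.7207
3. ⊥bis P8·P1 via (67.225,6.425): [(32.9112, 0) (65.679, 0) (68.5665, 12) (31.6354, 12)]  |A|=418.1935
4. ⊥bis P8·P2 via (45.78,5.565): [(47.5117, 0) (65.679, 0) (68.5665, 12) (43.7775, 12)]  |A|=257.7372
5. ⊥bis P8·P3 via (48.21,5.89): [(50.3423, 0) (65.679, 0) (68.5665, 12) (45.998, 12)]  |A|=227.4307
6. ⊥bis P8·P4 via (43.78,6.585): [(50.3423, 0) (65.679, 0) (68.5665, 12) (45.998, 12)]  |A|=227.4307
7. ⊥bis P8·P5 via (63.96,9.895): [(50.3423, 0) (65.2326, 0) (63.6893, 12) (45.998, 12)]  |A|=195.4891
8. ⊥bis P8·P6 via (52.52,8.255): [(53.9156, 0) (65.2326, 0) (63.6893, 12) (51.8869, 12)]  |A|=138.7164
9. ⊥bis P8·P7 via (62.575,6.365): [(53.9156, 0) (59.7683, 0) (63.9987, 9.5938) (63.6893, 12) (51.8869, 12)]  |A|=112.5049
10. ⊥bis P8·P9 via (48.19,7.09): [(53.9156, 0) (59.7683, 0) (63.9987, 9.5938) (63.6893, 12) (51.8869, 12)]  |A|=112.5049
11. canonical 5-gon: [(53.9156, 0) (59.7683, 0) (63.9987, 9.5938) (63.6893, 12) (51.8869, 12)]
12. shoelace: 112.5049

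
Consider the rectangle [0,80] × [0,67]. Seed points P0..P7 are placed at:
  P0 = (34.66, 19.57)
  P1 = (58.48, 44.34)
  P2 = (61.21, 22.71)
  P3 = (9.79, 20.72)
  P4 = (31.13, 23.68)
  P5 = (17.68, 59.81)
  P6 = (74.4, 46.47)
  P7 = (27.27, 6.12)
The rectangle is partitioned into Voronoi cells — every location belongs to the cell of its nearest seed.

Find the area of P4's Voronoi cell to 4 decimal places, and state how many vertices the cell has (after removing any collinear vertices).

1. box [0,80]×[0,67]: [(0, 0) (80, 0) (80, 67) (0, 67)]
2. ⊥bis P4·P0 via (32.895,21.625): [(0, 0) (7.7169, 0) (80, 62.0826) (80, 67) (0, 67)]  |A|=3116.2389
3. ⊥bis P4·P1 via (44.805,34.01): [(0, 0) (7.7169, 0) (45.7926, 32.7025) (19.8846, 67) (0, 67)]  |A|=2001.2298
4. ⊥bis P4·P2 via (46.17,23.195): [(0, 0) (7.7169, 0) (45.7926, 32.7025) (19.8846, 67) (0, 67)]  |A|=2001.2298
5. ⊥bis P4·P3 via (20.46,22.2): [(21.855, 12.1429) (45.7926, 32.7025) (19.8846, 67) (14.2459, 67)]  |A|=831.4899
6. ⊥bis P4·P5 via (24.405,41.745): [(18.0758, 39.3888) (21.855, 12.1429) (45.7926, 32.7025) (35.767, 45.9747)]  |A|=515.3646
7. ⊥bis P4·P6 via (52.765,35.075): [(18.0758, 39.3888) (21.855, 12.1429) (45.7926, 32.7025) (35.767, 45.9747)]  |A|=515.3646
8. ⊥bis P4·P7 via (29.2,14.9): [(18.0758, 39.3888) (21.2295, 16.652) (25.9077, 15.6237) (45.7926, 32.7025) (35.767, 45.9747)]  |A|=505.1391
9. canonical 5-gon: [(18.0758, 39.3888) (21.2295, 16.652) (25.9077, 15.6237) (45.7926, 32.7025) (35.767, 45.9747)]
10. shoelace: 505.1391

Area of P4's cell: 505.1391 (5 vertices)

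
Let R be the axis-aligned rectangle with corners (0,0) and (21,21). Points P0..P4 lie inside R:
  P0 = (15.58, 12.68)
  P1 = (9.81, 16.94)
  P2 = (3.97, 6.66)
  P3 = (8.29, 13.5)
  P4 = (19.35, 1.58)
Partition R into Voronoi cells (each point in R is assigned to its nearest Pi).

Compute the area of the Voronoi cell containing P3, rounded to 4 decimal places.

1. box [0,21]×[0,21]: [(0, 0) (21, 0) (21, 21) (0, 21)]
2. ⊥bis P3·P0 via (11.935,13.09): [(0, 0) (10.4626, 0) (12.8247, 21) (0, 21)]  |A|=244.5171
3. ⊥bis P3·P1 via (9.05,15.22): [(0, 19.2188) (0, 0) (10.4626, 0) (12.0266, 13.9047)]  |A|=188.3089
4. ⊥bis P3·P2 via (6.13,10.08): [(0, 19.2188) (0, 13.9516) (11.2338, 6.8565) (12.0266, 13.9047)]  |A|=74.0755
5. ⊥bis P3·P4 via (13.82,7.54): [(0, 19.2188) (0, 13.9516) (11.2338, 6.8565) (12.0266, 13.9047)]  |A|=74.0755
6. canonical 4-gon: [(0, 19.2188) (0, 13.9516) (11.2338, 6.8565) (12.0266, 13.9047)]
7. shoelace: 74.0755

Area of P3's cell: 74.0755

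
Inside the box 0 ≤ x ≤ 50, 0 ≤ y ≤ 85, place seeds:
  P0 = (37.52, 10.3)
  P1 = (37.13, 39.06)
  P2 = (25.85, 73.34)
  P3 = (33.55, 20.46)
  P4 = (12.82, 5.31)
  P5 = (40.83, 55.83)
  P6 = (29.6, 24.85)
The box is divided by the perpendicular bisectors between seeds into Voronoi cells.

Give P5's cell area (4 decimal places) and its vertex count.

1. box [0,50]×[0,85]: [(0, 0) (50, 0) (50, 85) (0, 85)]
2. ⊥bis P5·P0 via (39.175,33.065): [(0, 35.913) (50, 32.278) (50, 85) (0, 85)]  |A|=2545.2244
3. ⊥bis P5·P1 via (38.98,47.445): [(0, 56.0452) (50, 45.0136) (50, 85) (0, 85)]  |A|=1723.5282
4. ⊥bis P5·P2 via (33.34,64.585): [(18.5691, 51.9483) (50, 45.0136) (50, 78.8378)]  |A|=531.5627
5. ⊥bis P5·P3 via (37.19,38.145): [(18.5691, 51.9483) (50, 45.0136) (50, 78.8378)]  |A|=531.5627
6. ⊥bis P5·P4 via (26.825,30.57): [(18.5691, 51.9483) (50, 45.0136) (50, 78.8378)]  |A|=531.5627
7. ⊥bis P5·P6 via (35.215,40.34): [(18.5691, 51.9483) (50, 45.0136) (50, 78.8378)]  |A|=531.5627
8. canonical 3-gon: [(18.5691, 51.9483) (50, 45.0136) (50, 78.8378)]
9. shoelace: 531.5627

Area of P5's cell: 531.5627 (3 vertices)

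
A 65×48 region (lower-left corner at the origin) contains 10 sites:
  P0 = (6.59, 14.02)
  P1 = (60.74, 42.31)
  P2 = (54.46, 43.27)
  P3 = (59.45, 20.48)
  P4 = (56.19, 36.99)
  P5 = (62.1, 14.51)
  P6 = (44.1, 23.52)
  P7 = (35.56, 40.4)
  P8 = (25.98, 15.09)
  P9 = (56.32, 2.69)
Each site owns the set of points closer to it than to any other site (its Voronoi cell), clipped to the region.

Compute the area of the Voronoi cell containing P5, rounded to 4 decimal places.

Area of P5's cell: 99.1584

1. box [0,65]×[0,48]: [(0, 0) (65, 0) (65, 48) (0, 48)]
2. ⊥bis P5·P0 via (34.345,14.265): [(34.4709, 0) (65, 0) (65, 48) (34.0472, 48)]  |A|=1475.5648
3. ⊥bis P5·P1 via (61.42,28.41): [(34.2319, 27.0799) (34.4709, 0) (65, 0) (65, 28.5851)]  |A|=853.1182
4. ⊥bis P5·P2 via (58.28,28.89): [(55.3564, 28.1134) (34.2722, 22.5124) (34.4709, 0) (65, 0) (65, 28.5851)]  |A|=804.8539
5. ⊥bis P5·P3 via (60.775,17.495): [(34.4198, 5.7963) (34.4709, 0) (65, 0) (65, 19.3704)]  |A|=384.6535
6. ⊥bis P5·P4 via (59.145,25.75): [(34.4198, 5.7963) (34.4709, 0) (65, 0) (65, 19.3704)]  |A|=384.6535
7. ⊥bis P5·P6 via (53.1,19.015): [(49.9294, 12.6808) (43.5819, 0) (65, 0) (65, 19.3704)]  |A|=281.761
8. ⊥bis P5·P7 via (48.83,27.455): [(49.9294, 12.6808) (43.5819, 0) (65, 0) (65, 19.3704)]  |A|=281.761
9. ⊥bis P5·P8 via (44.04,14.8): [(49.9294, 12.6808) (43.8097, 0.4549) (43.8023, 0) (65, 0) (65, 19.3704)]  |A|=281.7109
10. ⊥bis P5·P9 via (59.21,8.6): [(50.4197, 12.8984) (65, 5.7687) (65, 19.3704)]  |A|=99.1584
11. canonical 3-gon: [(50.4197, 12.8984) (65, 5.7687) (65, 19.3704)]
12. shoelace: 99.1584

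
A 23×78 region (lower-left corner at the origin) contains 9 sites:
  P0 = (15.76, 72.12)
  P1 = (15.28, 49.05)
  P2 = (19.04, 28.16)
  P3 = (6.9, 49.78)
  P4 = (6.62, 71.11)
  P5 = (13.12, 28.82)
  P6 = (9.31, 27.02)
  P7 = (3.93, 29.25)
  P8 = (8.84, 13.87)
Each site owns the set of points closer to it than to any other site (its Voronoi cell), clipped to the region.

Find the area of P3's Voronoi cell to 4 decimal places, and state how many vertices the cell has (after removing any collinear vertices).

Area of P3's cell: 232.2438 (5 vertices)

1. box [0,23]×[0,78]: [(0, 0) (23, 0) (23, 78) (0, 78)]
2. ⊥bis P3·P0 via (11.33,60.95): [(0, 65.4435) (0, 0) (23, 0) (23, 56.3217)]  |A|=1400.2993
3. ⊥bis P3·P1 via (11.09,49.415): [(12.0693, 60.6568) (0, 65.4435) (0, 0) (6.7854, 0)]  |A|=600.7171
4. ⊥bis P3·P2 via (12.97,38.97): [(10.0366, 37.3229) (12.0693, 60.6568) (0, 65.4435) (0, 31.6871)]  |A|=315.0768
5. ⊥bis P3·P4 via (6.76,60.445): [(10.0366, 37.3229) (12.0569, 60.5145) (0, 60.3563) (0, 31.6871)]  |A|=283.5207
6. ⊥bis P3·P5 via (10.01,39.3): [(10.2141, 39.3606) (12.0569, 60.5145) (0, 60.3563) (0, 36.3295)]  |A|=250.0862
7. ⊥bis P3·P6 via (8.105,38.4): [(6.3515, 38.2143) (10.2141, 39.3606) (12.0569, 60.5145) (0, 60.3563) (0, 37.5418)]  |A|=246.2362
8. ⊥bis P3·P7 via (5.415,39.515): [(8.9912, 38.9977) (10.2141, 39.3606) (12.0569, 60.5145) (0, 60.3563) (0, 40.2984)]  |A|=232.2438
9. ⊥bis P3·P8 via (7.87,31.825): [(8.9912, 38.9977) (10.2141, 39.3606) (12.0569, 60.5145) (0, 60.3563) (0, 40.2984)]  |A|=232.2438
10. canonical 5-gon: [(8.9912, 38.9977) (10.2141, 39.3606) (12.0569, 60.5145) (0, 60.3563) (0, 40.2984)]
11. shoelace: 232.2438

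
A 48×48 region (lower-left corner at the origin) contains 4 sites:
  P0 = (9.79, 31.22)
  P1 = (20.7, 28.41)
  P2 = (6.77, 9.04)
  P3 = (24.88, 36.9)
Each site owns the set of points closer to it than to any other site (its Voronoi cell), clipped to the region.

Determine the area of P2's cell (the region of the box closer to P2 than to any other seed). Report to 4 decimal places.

Area of P2's cell: 522.5277

1. box [0,48]×[0,48]: [(0, 0) (48, 0) (48, 48) (0, 48)]
2. ⊥bis P2·P0 via (8.28,20.13): [(0, 21.2574) (0, 0) (48, 0) (48, 14.7218)]  |A|=863.5001
3. ⊥bis P2·P1 via (13.735,18.725): [(12.599, 19.5419) (0, 21.2574) (0, 0) (39.7726, 0)]  |A|=522.5277
4. ⊥bis P2·P3 via (15.825,22.97): [(12.599, 19.5419) (0, 21.2574) (0, 0) (39.7726, 0)]  |A|=522.5277
5. canonical 4-gon: [(12.599, 19.5419) (0, 21.2574) (0, 0) (39.7726, 0)]
6. shoelace: 522.5277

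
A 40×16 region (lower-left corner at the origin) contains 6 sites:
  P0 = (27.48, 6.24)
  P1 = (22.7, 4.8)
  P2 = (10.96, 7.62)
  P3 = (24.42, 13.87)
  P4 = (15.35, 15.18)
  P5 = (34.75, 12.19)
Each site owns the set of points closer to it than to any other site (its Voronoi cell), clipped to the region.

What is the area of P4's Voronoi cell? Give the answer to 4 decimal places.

1. box [0,40]×[0,16]: [(0, 0) (40, 0) (40, 16) (0, 16)]
2. ⊥bis P4·P0 via (21.415,10.71): [(0, 0) (13.5216, 0) (25.3138, 16) (0, 16)]  |A|=310.683
3. ⊥bis P4·P1 via (19.025,9.99): [(0, 0) (4.9167, 0) (22.9138, 12.7437) (25.3138, 16) (0, 16)]  |A|=255.8541
4. ⊥bis P4·P2 via (13.155,11.4): [(17.4742, 8.8919) (22.9138, 12.7437) (25.3138, 16) (5.2334, 16)]  |A|=75.6016
5. ⊥bis P4·P3 via (19.885,14.525): [(17.4742, 8.8919) (19.2534, 10.1517) (20.098, 16) (5.2334, 16)]  |A|=57.5003
6. ⊥bis P4·P5 via (25.05,13.685): [(17.4742, 8.8919) (19.2534, 10.1517) (20.098, 16) (5.2334, 16)]  |A|=57.5003
7. canonical 4-gon: [(17.4742, 8.8919) (19.2534, 10.1517) (20.098, 16) (5.2334, 16)]
8. shoelace: 57.5003

Area of P4's cell: 57.5003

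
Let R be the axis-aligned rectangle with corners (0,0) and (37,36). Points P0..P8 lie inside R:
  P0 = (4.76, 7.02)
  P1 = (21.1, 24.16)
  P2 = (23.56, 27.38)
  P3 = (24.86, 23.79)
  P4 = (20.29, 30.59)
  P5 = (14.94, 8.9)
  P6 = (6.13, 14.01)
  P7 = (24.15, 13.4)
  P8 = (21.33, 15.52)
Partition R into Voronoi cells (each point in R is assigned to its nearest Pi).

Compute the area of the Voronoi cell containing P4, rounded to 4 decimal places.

Area of P4's cell: 199.3172

1. box [0,37]×[0,36]: [(0, 0) (37, 0) (37, 36) (0, 36)]
2. ⊥bis P4·P0 via (12.525,18.805): [(0, 27.0576) (37, 2.6787) (37, 36) (0, 36)]  |A|=781.8788
3. ⊥bis P4·P1 via (20.695,27.375): [(0, 27.0576) (2.9172, 25.1355) (37, 29.429) (37, 36) (0, 36)]  |A|=326.0163
4. ⊥bis P4·P2 via (21.925,28.985): [(0, 27.0576) (2.9172, 25.1355) (20.2951, 27.3246) (28.8113, 36) (0, 36)]  |A|=235.612
5. ⊥bis P4·P3 via (22.575,27.19): [(0, 27.0576) (2.9172, 25.1355) (20.2951, 27.3246) (28.8113, 36) (0, 36)]  |A|=235.612
6. ⊥bis P4·P5 via (17.615,19.745): [(0, 27.0576) (2.9172, 25.1355) (20.2951, 27.3246) (28.8113, 36) (0, 36)]  |A|=235.612
7. ⊥bis P4·P6 via (13.21,22.3): [(0, 33.5819) (8.9936, 25.901) (20.2951, 27.3246) (28.8113, 36) (0, 36)]  |A|=199.3172
8. ⊥bis P4·P7 via (22.22,21.995): [(0, 33.5819) (8.9936, 25.901) (20.2951, 27.3246) (28.8113, 36) (0, 36)]  |A|=199.3172
9. ⊥bis P4·P8 via (20.81,23.055): [(0, 33.5819) (8.9936, 25.901) (20.2951, 27.3246) (28.8113, 36) (0, 36)]  |A|=199.3172
10. canonical 5-gon: [(0, 33.5819) (8.9936, 25.901) (20.2951, 27.3246) (28.8113, 36) (0, 36)]
11. shoelace: 199.3172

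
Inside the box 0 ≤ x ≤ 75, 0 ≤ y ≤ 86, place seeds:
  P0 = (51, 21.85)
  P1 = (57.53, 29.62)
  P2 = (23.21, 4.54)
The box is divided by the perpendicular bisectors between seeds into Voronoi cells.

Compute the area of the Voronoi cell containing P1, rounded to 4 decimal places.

Area of P1's cell: 3462.2467

1. box [0,75]×[0,86]: [(0, 0) (75, 0) (75, 86) (0, 86)]
2. ⊥bis P1·P0 via (54.265,25.735): [(0, 71.3399) (75, 8.3091) (75, 86) (0, 86)]  |A|=3463.1622
3. ⊥bis P1·P2 via (40.37,17.08): [(0, 72.3232) (1.8621, 69.775) (75, 8.3091) (75, 86) (0, 86)]  |A|=3462.2467
4. canonical 5-gon: [(0, 72.3232) (1.8621, 69.775) (75, 8.3091) (75, 86) (0, 86)]
5. shoelace: 3462.2467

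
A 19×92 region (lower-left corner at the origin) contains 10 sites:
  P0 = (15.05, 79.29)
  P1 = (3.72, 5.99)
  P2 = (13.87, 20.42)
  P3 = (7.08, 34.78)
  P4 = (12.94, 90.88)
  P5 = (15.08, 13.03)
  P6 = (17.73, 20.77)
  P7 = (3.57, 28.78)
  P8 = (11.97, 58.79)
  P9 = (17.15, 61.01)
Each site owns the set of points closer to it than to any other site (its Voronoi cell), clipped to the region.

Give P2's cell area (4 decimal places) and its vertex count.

Area of P2's cell: 108.6487 (5 vertices)

1. box [0,19]×[0,92]: [(0, 0) (19, 0) (19, 92) (0, 92)]
2. ⊥bis P2·P0 via (14.46,49.855): [(0, 50.1448) (0, 0) (19, 0) (19, 49.764)]  |A|=949.134
3. ⊥bis P2·P1 via (8.795,13.205): [(0, 50.1448) (0, 19.3914) (19, 6.0268) (19, 49.764)]  |A|=707.6609
4. ⊥bis P2·P3 via (10.475,27.6): [(0, 22.647) (0, 19.3914) (19, 6.0268) (19, 31.631)]  |A|=274.1676
5. ⊥bis P2·P4 via (13.405,55.65): [(0, 22.647) (0, 19.3914) (19, 6.0268) (19, 31.631)]  |A|=274.1676
6. ⊥bis P2·P5 via (14.475,16.725): [(0, 22.647) (0, 19.3914) (5.8082, 15.3059) (19, 17.4659) (19, 31.631)]  |A|=198.7165
7. ⊥bis P2·P6 via (15.8,20.595): [(14.972, 29.7264) (0, 22.647) (0, 19.3914) (5.8082, 15.3059) (16.1264, 16.9954)]  |A|=151.6247
8. ⊥bis P2·P7 via (8.72,24.6): [(14.972, 29.7264) (11.5784, 28.1217) (2.8597, 17.3798) (5.8082, 15.3059) (16.1264, 16.9954)]  |A|=108.6487
9. ⊥bis P2·P8 via (12.92,39.605): [(14.972, 29.7264) (11.5784, 28.1217) (2.8597, 17.3798) (5.8082, 15.3059) (16.1264, 16.9954)]  |A|=108.6487
10. ⊥bis P2·P9 via (15.51,40.715): [(14.972, 29.7264) (11.5784, 28.1217) (2.8597, 17.3798) (5.8082, 15.3059) (16.1264, 16.9954)]  |A|=108.6487
11. canonical 5-gon: [(14.972, 29.7264) (11.5784, 28.1217) (2.8597, 17.3798) (5.8082, 15.3059) (16.1264, 16.9954)]
12. shoelace: 108.6487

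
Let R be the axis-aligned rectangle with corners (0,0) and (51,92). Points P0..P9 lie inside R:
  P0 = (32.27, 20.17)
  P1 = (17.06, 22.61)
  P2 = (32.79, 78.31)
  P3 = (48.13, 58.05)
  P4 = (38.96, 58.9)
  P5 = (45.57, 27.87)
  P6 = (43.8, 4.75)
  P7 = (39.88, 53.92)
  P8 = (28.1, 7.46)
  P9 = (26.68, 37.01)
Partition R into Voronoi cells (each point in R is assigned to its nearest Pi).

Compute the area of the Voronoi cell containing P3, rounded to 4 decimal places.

Area of P3's cell: 170.8041

1. box [0,51]×[0,92]: [(0, 0) (51, 0) (51, 92) (0, 92)]
2. ⊥bis P3·P0 via (40.2,39.11): [(0, 55.9414) (51, 34.5881) (51, 92) (0, 92)]  |A|=2383.4977
3. ⊥bis P3·P1 via (32.595,40.33): [(0, 68.9058) (28.3065, 44.0897) (51, 34.5881) (51, 92) (0, 92)]  |A|=2200.0086
4. ⊥bis P3·P2 via (40.46,68.18): [(19.1942, 52.0784) (28.3065, 44.0897) (51, 34.5881) (51, 76.1604)]  |A|=708.4762
5. ⊥bis P3·P4 via (43.545,58.475): [(44.7454, 71.4247) (41.6921, 38.4853) (51, 34.5881) (51, 76.1604)]  |A|=289.2582
6. ⊥bis P3·P5 via (46.85,42.96): [(44.7454, 71.4247) (42.1439, 43.3592) (51, 42.608) (51, 76.1604)]  |A|=230.1825
7. ⊥bis P3·P6 via (45.965,31.4): [(44.7454, 71.4247) (42.1439, 43.3592) (51, 42.608) (51, 76.1604)]  |A|=230.1825
8. ⊥bis P3·P7 via (44.005,55.985): [(44.7454, 71.4247) (43.4221, 57.1493) (50.6884, 42.6344) (51, 42.608) (51, 76.1604)]  |A|=170.8041
9. ⊥bis P3·P8 via (38.115,32.755): [(44.7454, 71.4247) (43.4221, 57.1493) (50.6884, 42.6344) (51, 42.608) (51, 76.1604)]  |A|=170.8041
10. ⊥bis P3·P9 via (37.405,47.53): [(44.7454, 71.4247) (43.4221, 57.1493) (50.6884, 42.6344) (51, 42.608) (51, 76.1604)]  |A|=170.8041
11. canonical 5-gon: [(44.7454, 71.4247) (43.4221, 57.1493) (50.6884, 42.6344) (51, 42.608) (51, 76.1604)]
12. shoelace: 170.8041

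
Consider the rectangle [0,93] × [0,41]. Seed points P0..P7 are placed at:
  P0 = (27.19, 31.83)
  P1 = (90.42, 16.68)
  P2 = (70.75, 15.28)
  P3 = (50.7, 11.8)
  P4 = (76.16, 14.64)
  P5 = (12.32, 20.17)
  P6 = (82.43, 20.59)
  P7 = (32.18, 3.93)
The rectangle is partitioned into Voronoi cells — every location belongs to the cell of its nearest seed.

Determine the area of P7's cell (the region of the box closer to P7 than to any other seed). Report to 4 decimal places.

Area of P7's cell: 384.3488

1. box [0,93]×[0,41]: [(0, 0) (93, 0) (93, 41) (0, 41)]
2. ⊥bis P7·P0 via (29.685,17.88): [(0, 12.5707) (0, 0) (93, 0) (93, 29.2041)]  |A|=1942.5295
3. ⊥bis P7·P1 via (61.3,10.305): [(58.5129, 23.036) (0, 12.5707) (0, 0) (63.556, 0)]  |A|=1099.8122
4. ⊥bis P7·P2 via (51.465,9.605): [(48.0627, 21.1669) (0, 12.5707) (0, 0) (54.2915, 0)]  |A|=876.683
5. ⊥bis P7·P3 via (41.44,7.865): [(36.6545, 19.1265) (0, 12.5707) (0, 0) (44.7822, 0)]  |A|=658.6506
6. ⊥bis P7·P4 via (54.17,9.285): [(36.6545, 19.1265) (0, 12.5707) (0, 0) (44.7822, 0)]  |A|=658.6506
7. ⊥bis P7·P5 via (22.25,12.05): [(36.6545, 19.1265) (26.5603, 17.3211) (12.3964, 0) (44.7822, 0)]  |A|=384.3488
8. ⊥bis P7·P6 via (57.305,12.26): [(36.6545, 19.1265) (26.5603, 17.3211) (12.3964, 0) (44.7822, 0)]  |A|=384.3488
9. canonical 4-gon: [(36.6545, 19.1265) (26.5603, 17.3211) (12.3964, 0) (44.7822, 0)]
10. shoelace: 384.3488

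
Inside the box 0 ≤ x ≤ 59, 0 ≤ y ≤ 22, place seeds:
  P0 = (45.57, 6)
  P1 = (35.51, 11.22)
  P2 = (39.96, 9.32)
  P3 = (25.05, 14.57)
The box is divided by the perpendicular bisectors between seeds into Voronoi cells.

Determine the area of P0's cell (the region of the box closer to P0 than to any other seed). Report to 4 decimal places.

Area of P0's cell: 313.6845

1. box [0,59]×[0,22]: [(0, 0) (59, 0) (59, 22) (0, 22)]
2. ⊥bis P0·P1 via (40.54,8.61): [(36.0724, 0) (59, 0) (59, 22) (47.4879, 22)]  |A|=378.8369
3. ⊥bis P0·P2 via (42.765,7.66): [(38.2318, 0) (59, 0) (59, 22) (51.2514, 22)]  |A|=313.6845
4. ⊥bis P0·P3 via (35.31,10.285): [(38.2318, 0) (59, 0) (59, 22) (51.2514, 22)]  |A|=313.6845
5. canonical 4-gon: [(38.2318, 0) (59, 0) (59, 22) (51.2514, 22)]
6. shoelace: 313.6845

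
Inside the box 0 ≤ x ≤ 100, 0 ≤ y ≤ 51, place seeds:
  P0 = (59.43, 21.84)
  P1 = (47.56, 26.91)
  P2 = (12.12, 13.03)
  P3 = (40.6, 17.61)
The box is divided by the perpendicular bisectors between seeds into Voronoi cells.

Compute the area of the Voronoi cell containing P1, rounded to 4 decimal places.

1. box [0,100]×[0,51]: [(0, 0) (100, 0) (100, 51) (0, 51)]
2. ⊥bis P1·P0 via (53.495,24.375): [(0, 0) (43.0838, 0) (64.8673, 51) (0, 51)]  |A|=2752.7514
3. ⊥bis P1·P2 via (29.84,19.97): [(37.6612, 0) (43.0838, 0) (64.8673, 51) (17.6872, 51)]  |A|=1341.3679
4. ⊥bis P1·P3 via (44.08,22.26): [(22.6668, 38.2853) (50.5299, 17.433) (64.8673, 51) (17.6872, 51)]  |A|=917.063
5. canonical 4-gon: [(22.6668, 38.2853) (50.5299, 17.433) (64.8673, 51) (17.6872, 51)]
6. shoelace: 917.063

Area of P1's cell: 917.0630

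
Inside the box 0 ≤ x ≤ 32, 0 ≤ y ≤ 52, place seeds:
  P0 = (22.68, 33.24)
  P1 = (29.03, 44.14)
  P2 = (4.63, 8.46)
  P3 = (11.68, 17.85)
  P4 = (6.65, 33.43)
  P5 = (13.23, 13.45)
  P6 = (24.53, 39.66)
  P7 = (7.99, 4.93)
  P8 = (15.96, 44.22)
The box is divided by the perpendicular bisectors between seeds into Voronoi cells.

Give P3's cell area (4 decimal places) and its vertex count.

Area of P3's cell: 190.9842 (5 vertices)

1. box [0,32]×[0,52]: [(0, 0) (32, 0) (32, 52) (0, 52)]
2. ⊥bis P3·P0 via (17.18,25.545): [(0, 37.8244) (0, 0) (32, 0) (32, 14.9524)]  |A|=844.429
3. ⊥bis P3·P1 via (20.355,30.995): [(0, 37.8244) (0, 0) (32, 0) (32, 14.9524)]  |A|=844.429
4. ⊥bis P3·P2 via (8.155,13.155): [(0, 37.8244) (0, 19.2778) (25.6763, 0) (32, 0) (32, 14.9524)]  |A|=596.9377
5. ⊥bis P3·P4 via (9.165,25.64): [(14.5946, 27.3929) (0, 22.6811) (0, 19.2778) (25.6763, 0) (32, 0) (32, 14.9524)]  |A|=486.4326
6. ⊥bis P3·P5 via (12.455,15.65): [(24.8935, 20.0318) (14.5946, 27.3929) (0, 22.6811) (0, 19.2778) (7.2664, 13.8222)]  |A|=190.9842
7. ⊥bis P3·P6 via (18.105,28.755): [(24.8935, 20.0318) (14.5946, 27.3929) (0, 22.6811) (0, 19.2778) (7.2664, 13.8222)]  |A|=190.9842
8. ⊥bis P3·P7 via (9.835,11.39): [(24.8935, 20.0318) (14.5946, 27.3929) (0, 22.6811) (0, 19.2778) (7.2664, 13.8222)]  |A|=190.9842
9. ⊥bis P3·P8 via (13.82,31.035): [(24.8935, 20.0318) (14.5946, 27.3929) (0, 22.6811) (0, 19.2778) (7.2664, 13.8222)]  |A|=190.9842
10. canonical 5-gon: [(24.8935, 20.0318) (14.5946, 27.3929) (0, 22.6811) (0, 19.2778) (7.2664, 13.8222)]
11. shoelace: 190.9842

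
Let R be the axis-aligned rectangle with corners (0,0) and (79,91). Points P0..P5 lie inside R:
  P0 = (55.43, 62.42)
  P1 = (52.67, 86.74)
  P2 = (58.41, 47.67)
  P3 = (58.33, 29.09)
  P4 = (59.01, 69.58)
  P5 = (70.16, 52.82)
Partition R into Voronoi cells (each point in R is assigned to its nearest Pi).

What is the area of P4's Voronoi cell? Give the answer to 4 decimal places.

Area of P4's cell: 468.9909

1. box [0,79]×[0,91]: [(0, 0) (79, 0) (79, 91) (0, 91)]
2. ⊥bis P4·P0 via (57.22,66): [(79, 55.11) (79, 91) (7.22, 91)]  |A|=1288.0921
3. ⊥bis P4·P1 via (55.84,78.16): [(42.648, 73.286) (79, 55.11) (79, 86.7168)]  |A|=574.4855
4. ⊥bis P4·P2 via (58.71,58.625): [(42.648, 73.286) (72.7383, 58.2408) (79, 58.0694) (79, 86.7168)]  |A|=565.2202
5. ⊥bis P4·P3 via (58.67,49.335): [(42.648, 73.286) (72.7383, 58.2408) (79, 58.0694) (79, 86.7168)]  |A|=565.2202
6. ⊥bis P4·P5 via (64.585,61.2): [(42.648, 73.286) (65.544, 61.838) (79, 70.7899) (79, 86.7168)]  |A|=468.9909
7. canonical 4-gon: [(42.648, 73.286) (65.544, 61.838) (79, 70.7899) (79, 86.7168)]
8. shoelace: 468.9909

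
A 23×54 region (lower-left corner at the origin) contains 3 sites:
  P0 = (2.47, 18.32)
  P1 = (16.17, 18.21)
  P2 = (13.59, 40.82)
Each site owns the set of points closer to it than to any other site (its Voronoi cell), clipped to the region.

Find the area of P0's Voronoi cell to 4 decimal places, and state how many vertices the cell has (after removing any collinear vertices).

1. box [0,23]×[0,54]: [(0, 0) (23, 0) (23, 54) (0, 54)]
2. ⊥bis P0·P1 via (9.32,18.265): [(0, 0) (9.1733, 0) (9.6069, 54) (0, 54)]  |A|=507.0673
3. ⊥bis P0·P2 via (8.03,29.57): [(0, 33.5386) (0, 0) (9.1733, 0) (9.4053, 28.8903)]  |A|=290.2309
4. canonical 4-gon: [(0, 33.5386) (0, 0) (9.1733, 0) (9.4053, 28.8903)]
5. shoelace: 290.2309

Area of P0's cell: 290.2309 (4 vertices)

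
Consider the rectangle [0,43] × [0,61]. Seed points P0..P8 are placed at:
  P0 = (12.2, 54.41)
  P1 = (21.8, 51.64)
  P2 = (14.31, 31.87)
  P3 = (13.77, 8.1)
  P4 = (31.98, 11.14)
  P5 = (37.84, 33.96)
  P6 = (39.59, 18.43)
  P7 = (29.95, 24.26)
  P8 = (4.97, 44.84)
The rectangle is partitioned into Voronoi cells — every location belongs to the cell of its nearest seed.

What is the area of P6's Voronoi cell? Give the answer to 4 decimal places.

Area of P6's cell: 120.0051

1. box [0,43]×[0,61]: [(0, 0) (43, 0) (43, 61) (0, 61)]
2. ⊥bis P6·P0 via (25.895,36.42): [(0, 16.7073) (0, 0) (43, 0) (43, 49.4413)]  |A|=1422.194
3. ⊥bis P6·P1 via (30.695,35.035): [(8.3563, 23.0686) (0, 16.7073) (0, 0) (43, 0) (43, 41.6266)]  |A|=1286.8287
4. ⊥bis P6·P2 via (26.95,25.15): [(32.8067, 36.1662) (13.5791, 0) (43, 0) (43, 41.6266)]  |A|=744.1766
5. ⊥bis P6·P3 via (26.68,13.265): [(32.8067, 36.1662) (24.0828, 19.7569) (31.987, 0) (43, 0) (43, 41.6266)]  |A|=562.3354
6. ⊥bis P6·P4 via (35.785,14.785): [(32.8067, 36.1662) (26.5595, 24.4155) (43, 7.2533) (43, 41.6266)]  |A|=325.3903
7. ⊥bis P6·P5 via (38.715,26.195): [(26.7912, 24.8514) (26.5595, 24.4155) (43, 7.2533) (43, 26.6779)]  |A|=162.9959
8. ⊥bis P6·P7 via (34.77,21.345): [(37.6291, 26.0726) (32.7308, 17.9732) (43, 7.2533) (43, 26.6779)]  |A|=120.0051
9. ⊥bis P6·P8 via (22.28,31.635): [(37.6291, 26.0726) (32.7308, 17.9732) (43, 7.2533) (43, 26.6779)]  |A|=120.0051
10. canonical 4-gon: [(37.6291, 26.0726) (32.7308, 17.9732) (43, 7.2533) (43, 26.6779)]
11. shoelace: 120.0051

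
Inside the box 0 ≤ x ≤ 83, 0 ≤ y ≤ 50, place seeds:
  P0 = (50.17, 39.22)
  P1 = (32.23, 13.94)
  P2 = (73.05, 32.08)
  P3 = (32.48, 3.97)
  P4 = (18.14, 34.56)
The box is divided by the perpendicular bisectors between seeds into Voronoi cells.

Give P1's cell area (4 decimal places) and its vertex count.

Area of P1's cell: 672.1369 (4 vertices)

1. box [0,83]×[0,50]: [(0, 0) (83, 0) (83, 50) (0, 50)]
2. ⊥bis P1·P0 via (41.2,26.58): [(0, 0) (78.655, 0) (8.1979, 50) (0, 50)]  |A|=2171.3222
3. ⊥bis P1·P2 via (52.64,23.01): [(0, 0) (62.8654, 0) (55.5923, 16.3665) (8.1979, 50) (0, 50)]  |A|=2042.1125
4. ⊥bis P1·P3 via (32.355,8.955): [(0, 8.1437) (58.5935, 9.6129) (55.5923, 16.3665) (8.1979, 50) (0, 50)]  |A|=1501.3681
5. ⊥bis P1·P4 via (25.185,24.25): [(1.6757, 8.1857) (58.5935, 9.6129) (55.5923, 16.3665) (35.0166, 30.9681)]  |A|=672.1369
6. canonical 4-gon: [(1.6757, 8.1857) (58.5935, 9.6129) (55.5923, 16.3665) (35.0166, 30.9681)]
7. shoelace: 672.1369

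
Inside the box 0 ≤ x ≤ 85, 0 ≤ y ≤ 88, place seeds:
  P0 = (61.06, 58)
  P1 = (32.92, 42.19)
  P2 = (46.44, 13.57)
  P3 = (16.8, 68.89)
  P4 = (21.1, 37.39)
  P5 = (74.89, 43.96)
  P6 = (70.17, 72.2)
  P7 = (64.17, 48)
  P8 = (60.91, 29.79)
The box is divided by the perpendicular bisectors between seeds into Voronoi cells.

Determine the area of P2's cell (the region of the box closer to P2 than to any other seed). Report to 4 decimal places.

Area of P2's cell: 1101.2688

1. box [0,85]×[0,88]: [(0, 0) (85, 0) (85, 88) (0, 88)]
2. ⊥bis P2·P0 via (53.75,35.785): [(0, 53.4718) (0, 0) (85, 0) (85, 25.502)]  |A|=3356.3857
3. ⊥bis P2·P1 via (39.68,27.88): [(55.3201, 35.2683) (0, 9.1353) (0, 0) (85, 0) (85, 25.502)]  |A|=2130.035
4. ⊥bis P2·P3 via (31.62,41.23): [(55.3201, 35.2683) (0, 9.1353) (0, 0) (85, 0) (85, 25.502)]  |A|=2130.035
5. ⊥bis P2·P4 via (33.77,25.48): [(55.3201, 35.2683) (33.1074, 24.7751) (9.8184, 0) (85, 0) (85, 25.502)]  |A|=1857.186
6. ⊥bis P2·P5 via (60.665,28.765): [(54.2554, 34.7654) (33.1074, 24.7751) (9.8184, 0) (85, 0) (85, 5.9835)]  |A|=1544.4794
7. ⊥bis P2·P6 via (58.305,42.885): [(54.2554, 34.7654) (33.1074, 24.7751) (9.8184, 0) (85, 0) (85, 5.9835)]  |A|=1544.4794
8. ⊥bis P2·P7 via (55.305,30.785): [(62.4223, 27.1199) (50.7715, 33.1196) (33.1074, 24.7751) (9.8184, 0) (85, 0) (85, 5.9835)]  |A|=1524.4405
9. ⊥bis P2·P8 via (53.675,21.68): [(44.2861, 30.0559) (33.1074, 24.7751) (9.8184, 0) (77.977, 0)]  |A|=1101.2688
10. canonical 4-gon: [(44.2861, 30.0559) (33.1074, 24.7751) (9.8184, 0) (77.977, 0)]
11. shoelace: 1101.2688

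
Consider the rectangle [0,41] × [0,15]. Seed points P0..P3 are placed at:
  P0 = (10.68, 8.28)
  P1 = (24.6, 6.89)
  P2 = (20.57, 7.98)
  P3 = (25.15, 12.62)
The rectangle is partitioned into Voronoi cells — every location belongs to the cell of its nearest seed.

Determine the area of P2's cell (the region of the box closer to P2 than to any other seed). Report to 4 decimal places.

Area of P2's cell: 88.3264

1. box [0,41]×[0,15]: [(0, 0) (41, 0) (41, 15) (0, 15)]
2. ⊥bis P2·P0 via (15.625,8.13): [(15.3784, 0) (41, 0) (41, 15) (15.8334, 15)]  |A|=380.9117
3. ⊥bis P2·P1 via (22.585,7.435): [(15.3784, 0) (20.574, 0) (24.6311, 15) (15.8334, 15)]  |A|=104.9504
4. ⊥bis P2·P3 via (22.86,10.3): [(15.3784, 0) (20.574, 0) (23.2546, 9.9105) (18.0984, 15) (15.8334, 15)]  |A|=88.3264
5. canonical 5-gon: [(15.3784, 0) (20.574, 0) (23.2546, 9.9105) (18.0984, 15) (15.8334, 15)]
6. shoelace: 88.3264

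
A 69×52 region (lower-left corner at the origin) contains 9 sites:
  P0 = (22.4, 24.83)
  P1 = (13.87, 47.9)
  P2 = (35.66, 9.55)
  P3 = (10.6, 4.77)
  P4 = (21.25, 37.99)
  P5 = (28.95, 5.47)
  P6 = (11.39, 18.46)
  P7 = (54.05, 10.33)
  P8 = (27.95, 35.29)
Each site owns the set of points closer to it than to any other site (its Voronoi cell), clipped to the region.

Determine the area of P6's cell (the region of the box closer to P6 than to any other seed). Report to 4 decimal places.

Area of P6's cell: 350.6169

1. box [0,69]×[0,52]: [(0, 0) (69, 0) (69, 52) (0, 52)]
2. ⊥bis P6·P0 via (16.895,21.645): [(0, 50.8466) (0, 0) (29.418, 0)]  |A|=747.9031
3. ⊥bis P6·P1 via (12.63,33.18): [(10.0978, 33.3933) (0, 34.2439) (0, 0) (29.418, 0)]  |A|=664.0777
4. ⊥bis P6·P2 via (23.525,14.005): [(22.6672, 11.6683) (10.0978, 33.3933) (0, 34.2439) (0, 0) (18.3835, 0)]  |A|=599.7004
5. ⊥bis P6·P3 via (10.995,11.615): [(22.4058, 10.9565) (22.6672, 11.6683) (10.0978, 33.3933) (0, 34.2439) (0, 12.2495)]  |A|=361.7609
6. ⊥bis P6·P4 via (16.32,28.225): [(22.4058, 10.9565) (22.6672, 11.6683) (11.7545, 30.53) (5.2789, 33.7992) (0, 34.2439) (0, 12.2495)]  |A|=355.198
7. ⊥bis P6·P5 via (20.17,11.965): [(19.5461, 11.1215) (21.4749, 13.729) (11.7545, 30.53) (5.2789, 33.7992) (0, 34.2439) (0, 12.2495)]  |A|=350.6169
8. ⊥bis P6·P7 via (32.72,14.395): [(19.5461, 11.1215) (21.4749, 13.729) (11.7545, 30.53) (5.2789, 33.7992) (0, 34.2439) (0, 12.2495)]  |A|=350.6169
9. ⊥bis P6·P8 via (19.67,26.875): [(19.5461, 11.1215) (21.4749, 13.729) (11.7545, 30.53) (5.2789, 33.7992) (0, 34.2439) (0, 12.2495)]  |A|=350.6169
10. canonical 6-gon: [(19.5461, 11.1215) (21.4749, 13.729) (11.7545, 30.53) (5.2789, 33.7992) (0, 34.2439) (0, 12.2495)]
11. shoelace: 350.6169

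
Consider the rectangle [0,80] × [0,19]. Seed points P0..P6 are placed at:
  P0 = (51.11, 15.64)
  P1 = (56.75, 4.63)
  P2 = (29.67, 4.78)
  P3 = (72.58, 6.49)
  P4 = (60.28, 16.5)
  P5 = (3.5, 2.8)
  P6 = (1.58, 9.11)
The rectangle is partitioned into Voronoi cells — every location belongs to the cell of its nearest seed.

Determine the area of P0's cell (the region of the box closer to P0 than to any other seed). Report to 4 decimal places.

1. box [0,80]×[0,19]: [(0, 0) (80, 0) (80, 19) (0, 19)]
2. ⊥bis P0·P1 via (53.93,10.135): [(0, 0) (34.1452, 0) (71.2356, 19) (0, 19)]  |A|=1001.1176
3. ⊥bis P0·P2 via (40.39,10.21): [(43.2097, 4.6434) (71.2356, 19) (35.9376, 19)]  |A|=253.38
4. ⊥bis P0·P3 via (61.845,11.065): [(43.2097, 4.6434) (63.5485, 15.0622) (65.2267, 19) (35.9376, 19)]  |A|=241.5491
5. ⊥bis P0·P4 via (55.695,16.07): [(43.2097, 4.6434) (56.1452, 11.2698) (55.4202, 19) (35.9376, 19)]  |A|=192.2516
6. ⊥bis P0·P5 via (27.305,9.22): [(43.2097, 4.6434) (56.1452, 11.2698) (55.4202, 19) (35.9376, 19)]  |A|=192.2516
7. ⊥bis P0·P6 via (26.345,12.375): [(43.2097, 4.6434) (56.1452, 11.2698) (55.4202, 19) (35.9376, 19)]  |A|=192.2516
8. canonical 4-gon: [(43.2097, 4.6434) (56.1452, 11.2698) (55.4202, 19) (35.9376, 19)]
9. shoelace: 192.2516

Area of P0's cell: 192.2516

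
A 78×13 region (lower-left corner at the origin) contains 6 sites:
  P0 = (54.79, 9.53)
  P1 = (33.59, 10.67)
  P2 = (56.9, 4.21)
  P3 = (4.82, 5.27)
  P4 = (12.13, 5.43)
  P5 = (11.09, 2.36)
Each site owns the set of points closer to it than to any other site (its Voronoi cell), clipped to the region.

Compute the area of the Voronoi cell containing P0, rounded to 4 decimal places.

1. box [0,78]×[0,13]: [(0, 0) (78, 0) (78, 13) (0, 13)]
2. ⊥bis P0·P1 via (44.19,10.1): [(43.6469, 0) (78, 0) (78, 13) (44.3459, 13)]  |A|=442.0466
3. ⊥bis P0·P2 via (55.845,6.87): [(43.7585, 2.0763) (71.3007, 13) (44.3459, 13)]  |A|=147.2229
4. ⊥bis P0·P3 via (29.805,7.4): [(43.7585, 2.0763) (71.3007, 13) (44.3459, 13)]  |A|=147.2229
5. ⊥bis P0·P4 via (33.46,7.48): [(43.7585, 2.0763) (71.3007, 13) (44.3459, 13)]  |A|=147.2229
6. ⊥bis P0·P5 via (32.94,5.945): [(43.7585, 2.0763) (71.3007, 13) (44.3459, 13)]  |A|=147.2229
7. canonical 3-gon: [(43.7585, 2.0763) (71.3007, 13) (44.3459, 13)]
8. shoelace: 147.2229

Area of P0's cell: 147.2229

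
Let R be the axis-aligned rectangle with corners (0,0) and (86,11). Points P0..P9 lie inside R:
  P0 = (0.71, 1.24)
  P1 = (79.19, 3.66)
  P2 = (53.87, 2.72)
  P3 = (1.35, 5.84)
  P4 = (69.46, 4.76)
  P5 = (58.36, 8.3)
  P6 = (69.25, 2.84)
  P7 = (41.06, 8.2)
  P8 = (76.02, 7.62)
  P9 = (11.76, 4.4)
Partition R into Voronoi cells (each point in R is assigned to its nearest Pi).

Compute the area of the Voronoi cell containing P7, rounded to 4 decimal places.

1. box [0,86]×[0,11]: [(0, 0) (86, 0) (86, 11) (0, 11)]
2. ⊥bis P7·P0 via (20.885,4.72): [(21.6992, 0) (86, 0) (86, 11) (19.8018, 11)]  |A|=717.745
3. ⊥bis P7·P1 via (60.125,5.93): [(21.6992, 0) (59.4189, 0) (60.7287, 11) (19.8018, 11)]  |A|=432.5568
4. ⊥bis P7·P2 via (47.465,5.46): [(21.6992, 0) (45.1293, 0) (49.835, 11) (19.8018, 11)]  |A|=294.0482
5. ⊥bis P7·P3 via (21.205,7.02): [(21.5818, 0.6806) (21.6992, 0) (45.1293, 0) (49.835, 11) (20.9685, 11)]  |A|=288.0284
6. ⊥bis P7·P4 via (55.26,6.48): [(21.5818, 0.6806) (21.6992, 0) (45.1293, 0) (49.835, 11) (20.9685, 11)]  |A|=288.0284
7. ⊥bis P7·P5 via (49.71,8.25): [(21.5818, 0.6806) (21.6992, 0) (45.1293, 0) (49.696, 10.6751) (49.6941, 11) (20.9685, 11)]  |A|=288.0055
8. ⊥bis P7·P6 via (55.155,5.52): [(21.5818, 0.6806) (21.6992, 0) (45.1293, 0) (49.696, 10.6751) (49.6941, 11) (20.9685, 11)]  |A|=288.0055
9. ⊥bis P7·P8 via (58.54,7.91): [(21.5818, 0.6806) (21.6992, 0) (45.1293, 0) (49.696, 10.6751) (49.6941, 11) (20.9685, 11)]  |A|=288.0055
10. ⊥bis P7·P9 via (26.41,6.3): [(27.2271, 0) (45.1293, 0) (49.696, 10.6751) (49.6941, 11) (25.8004, 11)]  |A|=230.6291
11. canonical 5-gon: [(27.2271, 0) (45.1293, 0) (49.696, 10.6751) (49.6941, 11) (25.8004, 11)]
12. shoelace: 230.6291

Area of P7's cell: 230.6291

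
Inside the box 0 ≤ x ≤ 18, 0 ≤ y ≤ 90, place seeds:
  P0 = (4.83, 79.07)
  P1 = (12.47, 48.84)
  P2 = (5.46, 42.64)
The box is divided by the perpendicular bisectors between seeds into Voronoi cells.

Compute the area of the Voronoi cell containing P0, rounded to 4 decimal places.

Area of P0's cell: 467.2178

1. box [0,18]×[0,90]: [(0, 0) (18, 0) (18, 90) (0, 90)]
2. ⊥bis P0·P1 via (8.65,63.955): [(0, 61.7689) (18, 66.318) (18, 90) (0, 90)]  |A|=467.2178
3. ⊥bis P0·P2 via (5.145,60.855): [(0, 61.7689) (18, 66.318) (18, 90) (0, 90)]  |A|=467.2178
4. canonical 4-gon: [(0, 61.7689) (18, 66.318) (18, 90) (0, 90)]
5. shoelace: 467.2178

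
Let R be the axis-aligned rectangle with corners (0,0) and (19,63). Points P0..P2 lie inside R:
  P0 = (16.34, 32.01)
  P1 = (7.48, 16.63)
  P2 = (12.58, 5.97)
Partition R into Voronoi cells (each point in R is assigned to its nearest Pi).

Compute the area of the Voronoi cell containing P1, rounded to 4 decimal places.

Area of P1's cell: 278.5761

1. box [0,19]×[0,63]: [(0, 0) (19, 0) (19, 63) (0, 63)]
2. ⊥bis P1·P0 via (11.91,24.32): [(0, 31.181) (0, 0) (19, 0) (19, 20.2356)]  |A|=488.4584
3. ⊥bis P1·P2 via (10.03,11.3): [(0, 31.181) (0, 6.5014) (19, 15.5915) (19, 20.2356)]  |A|=278.5761
4. canonical 4-gon: [(0, 31.181) (0, 6.5014) (19, 15.5915) (19, 20.2356)]
5. shoelace: 278.5761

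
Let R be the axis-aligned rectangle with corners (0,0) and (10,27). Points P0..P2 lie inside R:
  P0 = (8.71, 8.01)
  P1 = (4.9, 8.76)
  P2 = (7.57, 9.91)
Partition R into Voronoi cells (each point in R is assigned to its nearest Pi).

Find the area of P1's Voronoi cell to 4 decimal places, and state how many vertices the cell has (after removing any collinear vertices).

1. box [0,10]×[0,27]: [(0, 0) (10, 0) (10, 27) (0, 27)]
2. ⊥bis P1·P0 via (6.805,8.385): [(0, 0) (5.1544, 0) (10, 24.6156) (10, 27) (0, 27)]  |A|=210.3614
3. ⊥bis P1·P2 via (6.235,9.335): [(0, 23.811) (0, 0) (5.1544, 0) (6.7546, 8.1287)]  |A|=101.3659
4. canonical 4-gon: [(0, 23.811) (0, 0) (5.1544, 0) (6.7546, 8.1287)]
5. shoelace: 101.3659

Area of P1's cell: 101.3659 (4 vertices)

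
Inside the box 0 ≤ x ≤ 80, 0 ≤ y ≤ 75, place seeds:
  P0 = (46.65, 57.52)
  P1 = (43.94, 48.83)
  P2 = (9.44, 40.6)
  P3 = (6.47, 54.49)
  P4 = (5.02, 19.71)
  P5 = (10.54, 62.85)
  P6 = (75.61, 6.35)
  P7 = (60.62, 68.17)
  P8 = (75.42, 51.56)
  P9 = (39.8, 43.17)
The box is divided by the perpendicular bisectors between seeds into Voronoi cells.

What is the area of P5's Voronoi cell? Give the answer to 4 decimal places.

1. box [0,80]×[0,75]: [(0, 0) (80, 0) (80, 75) (0, 75)]
2. ⊥bis P5·P0 via (28.595,60.185): [(0, 0) (19.7114, 0) (30.7818, 75) (0, 75)]  |A|=1893.4943
3. ⊥bis P5·P1 via (27.24,55.84): [(0, 0) (3.8006, 0) (28.3407, 58.4622) (30.7818, 75) (0, 75)]  |A|=1428.4025
4. ⊥bis P5·P2 via (9.99,51.725): [(0, 52.2189) (25.1971, 50.9732) (28.3407, 58.4622) (30.7818, 75) (0, 75)]  |A|=673.6564
5. ⊥bis P5·P3 via (8.505,58.67): [(0, 62.8106) (24.2149, 51.0217) (25.1971, 50.9732) (28.3407, 58.4622) (30.7818, 75) (0, 75)]  |A|=545.4177
6. ⊥bis P5·P4 via (7.78,41.28): [(0, 62.8106) (24.2149, 51.0217) (25.1971, 50.9732) (28.3407, 58.4622) (30.7818, 75) (0, 75)]  |A|=545.4177
7. ⊥bis P5·P6 via (43.075,34.6): [(0, 62.8106) (24.2149, 51.0217) (25.1971, 50.9732) (28.3407, 58.4622) (30.7818, 75) (0, 75)]  |A|=545.4177
8. ⊥bis P5·P7 via (35.58,65.51): [(0, 62.8106) (24.2149, 51.0217) (25.1971, 50.9732) (28.3407, 58.4622) (30.7818, 75) (0, 75)]  |A|=545.4177
9. ⊥bis P5·P8 via (42.98,57.205): [(0, 62.8106) (24.2149, 51.0217) (25.1971, 50.9732) (28.3407, 58.4622) (30.7818, 75) (0, 75)]  |A|=545.4177
10. ⊥bis P5·P9 via (25.17,53.01): [(0, 62.8106) (23.927, 51.1619) (27.5165, 56.4988) (28.3407, 58.4622) (30.7818, 75) (0, 75)]  |A|=541.6279
11. canonical 6-gon: [(0, 62.8106) (23.927, 51.1619) (27.5165, 56.4988) (28.3407, 58.4622) (30.7818, 75) (0, 75)]
12. shoelace: 541.6279

Area of P5's cell: 541.6279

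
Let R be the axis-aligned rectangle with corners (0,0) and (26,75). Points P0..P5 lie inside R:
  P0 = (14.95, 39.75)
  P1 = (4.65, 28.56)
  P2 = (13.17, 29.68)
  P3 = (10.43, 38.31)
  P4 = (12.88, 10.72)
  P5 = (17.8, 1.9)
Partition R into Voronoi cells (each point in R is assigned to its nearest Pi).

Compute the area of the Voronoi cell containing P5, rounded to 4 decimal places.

Area of P5's cell: 134.6477

1. box [0,26]×[0,75]: [(0, 0) (26, 0) (26, 75) (0, 75)]
2. ⊥bis P5·P0 via (16.375,20.825): [(0, 19.592) (0, 0) (26, 0) (26, 21.5497)]  |A|=534.8427
3. ⊥bis P5·P1 via (11.225,15.23): [(23.6839, 21.3753) (0, 9.6933) (0, 0) (26, 0) (26, 21.5497)]  |A|=417.6224
4. ⊥bis P5·P2 via (15.485,15.79): [(10.7657, 15.0034) (0, 9.6933) (0, 0) (26, 0) (26, 17.5425)]  |A|=380.8462
5. ⊥bis P5·P3 via (14.115,20.105): [(10.7657, 15.0034) (0, 9.6933) (0, 0) (26, 0) (26, 17.5425)]  |A|=380.8462
6. ⊥bis P5·P4 via (15.34,6.31): [(4.0282, 0) (26, 0) (26, 12.2564)]  |A|=134.6477
7. canonical 3-gon: [(4.0282, 0) (26, 0) (26, 12.2564)]
8. shoelace: 134.6477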